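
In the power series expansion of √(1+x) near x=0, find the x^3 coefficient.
Expand to order 3: √(1+x) = x^3/16 - x^2/8 + x/2 + 1 + O(x^4).
The coefficient of x^3 is 1/16.

Final answer: 1/16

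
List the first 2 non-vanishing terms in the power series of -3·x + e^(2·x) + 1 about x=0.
2 - x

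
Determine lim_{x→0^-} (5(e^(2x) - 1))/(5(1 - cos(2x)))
Both numerator and denominator → 0 as x → 0^-; this is a 0/0 indeterminate form.
Expand each to leading order near x = 0: numerator ~ 10·x, denominator ~ 10·x^2.
The limit of the ratio is -∞.

Final answer: -∞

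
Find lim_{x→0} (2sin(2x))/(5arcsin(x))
Both numerator and denominator → 0 as x → 0; this is a 0/0 indeterminate form.
Expand each to leading order near x = 0: numerator ~ 4·x, denominator ~ 5·x.
The limit of the ratio is 4/5.

Final answer: 4/5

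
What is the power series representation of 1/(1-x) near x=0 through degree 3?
x^3 + x^2 + x + 1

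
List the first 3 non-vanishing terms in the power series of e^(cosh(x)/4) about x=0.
7·x^4·e^(1/4)/384 + x^2·e^(1/4)/8 + e^(1/4)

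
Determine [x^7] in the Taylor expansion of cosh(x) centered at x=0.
Expand to order 7: cosh(x) = x^6/720 + x^4/24 + x^2/2 + 1 + O(x^8).
The coefficient of x^7 is 0.

Final answer: 0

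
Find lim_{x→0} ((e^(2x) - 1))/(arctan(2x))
Both numerator and denominator → 0 as x → 0; this is a 0/0 indeterminate form.
Expand each to leading order near x = 0: numerator ~ 2·x, denominator ~ 2·x.
The limit of the ratio is 1.

Final answer: 1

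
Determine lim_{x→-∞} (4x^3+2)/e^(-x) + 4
The quotient is an ∞/∞ indeterminate form as x → -∞.
Compare growth rates of the dominant terms (exponentials ≫ polynomials ≫ logarithms), or apply L'Hôpital's rule; the quotient → 0.
Adding the constant: 0 + 4 = 4. Limit = 4.

Final answer: 4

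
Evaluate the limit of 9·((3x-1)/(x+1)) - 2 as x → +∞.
Evaluate the dominant behaviour as x → +∞; each term tends to a finite value or vanishes.
Limit = 25.

Final answer: 25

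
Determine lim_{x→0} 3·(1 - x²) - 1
Direct substitution at x = 0 gives 2.

Final answer: 2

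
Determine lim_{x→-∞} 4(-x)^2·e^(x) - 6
The product is a 0·∞ indeterminate form at x → -∞.
Rewrite the product as 4(-x)^2 / e^(-x) (an ∞/∞ form) and apply L'Hôpital, or use the standard hierarchy e^(|x|) ≫ |(-x)^2| as x → -∞.
The indeterminate product → 0, so the limit = -6.

Final answer: -6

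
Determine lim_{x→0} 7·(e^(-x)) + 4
Direct substitution at x = 0 gives 11.

Final answer: 11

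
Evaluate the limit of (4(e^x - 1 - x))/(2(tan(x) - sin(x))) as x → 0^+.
Both numerator and denominator → 0 as x → 0^+; this is a 0/0 indeterminate form.
Expand each to leading order near x = 0: numerator ~ 2·x^2, denominator ~ x^3.
The limit of the ratio is ∞.

Final answer: ∞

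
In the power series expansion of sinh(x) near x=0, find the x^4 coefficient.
Expand to order 4: sinh(x) = x^3/6 + x + O(x^5).
The coefficient of x^4 is 0.

Final answer: 0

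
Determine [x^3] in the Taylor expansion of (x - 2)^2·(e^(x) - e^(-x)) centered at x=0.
Expand to order 3: (x - 2)^2·(e^(x) - e^(-x)) = 10·x^3/3 - 8·x^2 + 8·x + O(x^4).
The coefficient of x^3 is 10/3.

Final answer: 10/3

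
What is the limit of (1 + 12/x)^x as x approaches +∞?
As x → +∞: this is the defining limit (1 + 12/x)^x → e^12.
Limit = e^(12).

Final answer: e^(12)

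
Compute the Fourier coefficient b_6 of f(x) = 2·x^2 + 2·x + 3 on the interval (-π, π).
b_6 = (1/π) ∫_{-π}^{π} f(x)·sin(6x) dx.
Evaluate the integral (use parity and integration by parts as needed): b_6 = -2/3.

Final answer: -2/3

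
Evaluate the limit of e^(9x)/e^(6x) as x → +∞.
This is an ∞/∞ indeterminate form as x → +∞.
Rewrite e^(9x)/e^(6x) = e^((9−6)x) = e^(3x); the exponent coefficient is 3 > 0 so e^(3x) → ∞.
Limit = ∞.

Final answer: ∞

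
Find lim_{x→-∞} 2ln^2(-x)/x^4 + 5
The quotient is an ∞/∞ indeterminate form as x → -∞.
Compare growth rates of the dominant terms (exponentials ≫ polynomials ≫ logarithms), or apply L'Hôpital's rule; the quotient → 0.
Adding the constant: 0 + 5 = 5. Limit = 5.

Final answer: 5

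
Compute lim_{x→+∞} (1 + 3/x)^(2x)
As x → +∞: write (1 + 3/x)^(2x) = ((1 + 3/x)^x)^2 → (e^3)^2 = e^6.
Limit = e^(6).

Final answer: e^(6)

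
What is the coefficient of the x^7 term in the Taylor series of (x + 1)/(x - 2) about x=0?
Expand to order 7: (x + 1)/(x - 2) = -3·x^7/256 - 3·x^6/128 - 3·x^5/64 - 3·x^4/32 - 3·x^3/16 - 3·x^2/8 - 3·x/4 - 1/2 + O(x^8).
The coefficient of x^7 is -3/256.

Final answer: -3/256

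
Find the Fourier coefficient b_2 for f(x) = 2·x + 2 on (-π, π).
b_2 = (1/π) ∫_{-π}^{π} f(x)·sin(2x) dx.
Evaluate the integral (use parity and integration by parts as needed): b_2 = -2.

Final answer: -2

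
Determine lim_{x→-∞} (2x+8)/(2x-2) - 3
Evaluate the dominant behaviour as x → -∞; each term tends to a finite value or vanishes.
Limit = -2.

Final answer: -2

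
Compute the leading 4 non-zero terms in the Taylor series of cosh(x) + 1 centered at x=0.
x^6/720 + x^4/24 + x^2/2 + 2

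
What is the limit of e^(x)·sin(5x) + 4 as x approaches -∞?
Evaluate the dominant behaviour as x → -∞; each term tends to a finite value or vanishes.
Limit = 4.

Final answer: 4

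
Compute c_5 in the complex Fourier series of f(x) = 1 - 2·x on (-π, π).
Compute the real Fourier coefficients first: a_5 = 0, b_5 = -4/5.
Then c_5 = (a_5 − i·b_5)/2 = 2·i/5.

Final answer: 2·i/5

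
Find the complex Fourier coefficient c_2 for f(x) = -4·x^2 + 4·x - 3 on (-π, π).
Compute the real Fourier coefficients first: a_2 = -4, b_2 = -4.
Then c_2 = (a_2 − i·b_2)/2 = -2 + 2·i.

Final answer: -2 + 2·i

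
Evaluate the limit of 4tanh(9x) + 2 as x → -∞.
Evaluate the dominant behaviour as x → -∞; each term tends to a finite value or vanishes.
Limit = -2.

Final answer: -2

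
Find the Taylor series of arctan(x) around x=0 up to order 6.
x^5/5 - x^3/3 + x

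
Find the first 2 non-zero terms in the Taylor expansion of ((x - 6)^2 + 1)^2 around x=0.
1369 - 888·x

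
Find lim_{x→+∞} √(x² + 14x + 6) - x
This is an ∞ − ∞ indeterminate form.
Multiply and divide by the conjugate √(x²+14x + 6) + x; the x² terms cancel, leaving (14x + 6)/(√(x²+14x + 6)+x) → 14/2 = 7.
Limit = 7.

Final answer: 7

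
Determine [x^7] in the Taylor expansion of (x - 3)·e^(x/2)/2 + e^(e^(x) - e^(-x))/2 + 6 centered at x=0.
50639/258048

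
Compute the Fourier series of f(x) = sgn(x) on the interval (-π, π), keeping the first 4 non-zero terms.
4·sin(x)/π + 4·sin(3·x)/(3·π) + 4·sin(5·x)/(5·π) + 4·sin(7·x)/(7·π)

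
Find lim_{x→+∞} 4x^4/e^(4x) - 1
The quotient is an ∞/∞ indeterminate form as x → +∞.
The exponential denominator e^(4x) dominates the polynomial numerator (e^x ≫ x^4 as x → ∞), so the quotient → 0.
Adding the constant: 0 - 1 = -1. Limit = -1.

Final answer: -1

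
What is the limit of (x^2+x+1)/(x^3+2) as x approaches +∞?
This is an ∞/∞ indeterminate form as x → +∞.
Divide numerator and denominator by x^3 and let the lower-order terms vanish; the numerator's degree 2 is below the denominator's degree 3, so the quotient → 0.
Limit = 0.

Final answer: 0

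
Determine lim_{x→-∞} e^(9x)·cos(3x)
Evaluate the dominant behaviour as x → -∞; each term tends to a finite value or vanishes.
Limit = 0.

Final answer: 0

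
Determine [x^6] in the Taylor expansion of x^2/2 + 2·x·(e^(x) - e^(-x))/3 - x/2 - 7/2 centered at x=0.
Expand to order 6: x^2/2 + 2·x·(e^(x) - e^(-x))/3 - x/2 - 7/2 = x^6/90 + 2·x^4/9 + 11·x^2/6 - x/2 - 7/2 + O(x^7).
The coefficient of x^6 is 1/90.

Final answer: 1/90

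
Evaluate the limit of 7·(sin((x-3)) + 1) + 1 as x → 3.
Direct substitution at x = 3 gives 8.

Final answer: 8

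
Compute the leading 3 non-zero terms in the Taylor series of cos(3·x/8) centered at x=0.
27·x^4/32768 - 9·x^2/128 + 1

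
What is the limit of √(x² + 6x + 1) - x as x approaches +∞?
This is an ∞ − ∞ indeterminate form.
Multiply and divide by the conjugate √(x²+6x + 1) + x; the x² terms cancel, leaving (6x + 1)/(√(x²+6x + 1)+x) → 6/2 = 3.
Limit = 3.

Final answer: 3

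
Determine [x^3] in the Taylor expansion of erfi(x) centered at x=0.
Expand to order 3: erfi(x) = 2·x^3/(3·√(π)) + 2·x/√(π) + O(x^4).
The coefficient of x^3 is 2/(3·√(π)).

Final answer: 2/(3·√(π))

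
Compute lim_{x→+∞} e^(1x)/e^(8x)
This is an ∞/∞ indeterminate form as x → +∞.
Rewrite e^(1x)/e^(8x) = e^((1−8)x) = e^(-7x); the exponent coefficient is -7 < 0 so e^(-7x) → 0.
Limit = 0.

Final answer: 0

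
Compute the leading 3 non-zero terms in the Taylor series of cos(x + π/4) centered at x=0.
-√(2)·x^2/4 - √(2)·x/2 + √(2)/2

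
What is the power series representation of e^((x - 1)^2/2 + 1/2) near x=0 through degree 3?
-2·e·x^3/3 + e·x^2 - e·x + e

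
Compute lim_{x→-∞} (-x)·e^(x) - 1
The product is a 0·∞ indeterminate form at x → -∞.
Rewrite the product as (-x) / e^(-x) (an ∞/∞ form) and apply L'Hôpital, or use the standard hierarchy e^(|x|) ≫ |(-x)| as x → -∞.
The indeterminate product → 0, so the limit = -1.

Final answer: -1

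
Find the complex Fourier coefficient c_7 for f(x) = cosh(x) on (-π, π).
Compute the real Fourier coefficients first: a_7 = -sinh(π)/(25·π), b_7 = 0.
Then c_7 = (a_7 − i·b_7)/2 = -sinh(π)/(50·π).

Final answer: -sinh(π)/(50·π)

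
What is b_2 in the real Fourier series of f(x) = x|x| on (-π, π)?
b_2 = (1/π) ∫_{-π}^{π} f(x)·sin(2x) dx.
Evaluate the integral (use parity and integration by parts as needed): b_2 = -π.

Final answer: -π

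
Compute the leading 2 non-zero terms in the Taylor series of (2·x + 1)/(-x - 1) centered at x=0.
-x - 1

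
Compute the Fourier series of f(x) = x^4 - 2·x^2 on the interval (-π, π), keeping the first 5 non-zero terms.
(56 - 8·π^2)·cos(x) + (-5 + 2·π^2)·cos(2·x) + (40/27 - 8·π^2/9)·cos(3·x) + (-11/16 + π^2/2)·cos(4·x) - 2·π^2/3 + π^4/5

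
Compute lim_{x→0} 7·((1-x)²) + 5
Direct substitution at x = 0 gives 12.

Final answer: 12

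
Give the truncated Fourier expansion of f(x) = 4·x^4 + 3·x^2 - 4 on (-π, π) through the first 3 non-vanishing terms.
(180 - 32·π^2)·cos(x) + (-9 + 8·π^2)·cos(2·x) - 4 + π^2 + 4·π^4/5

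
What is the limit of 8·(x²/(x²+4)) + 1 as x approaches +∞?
Evaluate the dominant behaviour as x → +∞; each term tends to a finite value or vanishes.
Limit = 9.

Final answer: 9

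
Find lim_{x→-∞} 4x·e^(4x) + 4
The product is a 0·∞ indeterminate form at x → -∞.
Rewrite the product as 4x / e^(-4x) (an ∞/∞ form) and apply L'Hôpital, or use the standard hierarchy e^(4|x|) ≫ |x| as x → -∞.
The indeterminate product → 0, so the limit = 4.

Final answer: 4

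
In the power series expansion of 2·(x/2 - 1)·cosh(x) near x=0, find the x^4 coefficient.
Expand to order 4: 2·(x/2 - 1)·cosh(x) = -x^4/12 + x^3/2 - x^2 + x - 2 + O(x^5).
The coefficient of x^4 is -1/12.

Final answer: -1/12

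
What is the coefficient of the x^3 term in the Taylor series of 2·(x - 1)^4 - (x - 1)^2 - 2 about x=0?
Expand to order 3: 2·(x - 1)^4 - (x - 1)^2 - 2 = -8·x^3 + 11·x^2 - 6·x - 1 + O(x^4).
The coefficient of x^3 is -8.

Final answer: -8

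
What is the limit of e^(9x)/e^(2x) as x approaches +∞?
This is an ∞/∞ indeterminate form as x → +∞.
Rewrite e^(9x)/e^(2x) = e^((9−2)x) = e^(7x); the exponent coefficient is 7 > 0 so e^(7x) → ∞.
Limit = ∞.

Final answer: ∞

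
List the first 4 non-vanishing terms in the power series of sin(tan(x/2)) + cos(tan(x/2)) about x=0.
x^3/48 - x^2/8 + x/2 + 1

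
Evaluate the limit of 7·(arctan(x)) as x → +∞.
Evaluate the dominant behaviour as x → +∞; each term tends to a finite value or vanishes.
Limit = 7·π/2.

Final answer: 7·π/2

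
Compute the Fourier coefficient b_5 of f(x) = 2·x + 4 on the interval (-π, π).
b_5 = (1/π) ∫_{-π}^{π} f(x)·sin(5x) dx.
Evaluate the integral (use parity and integration by parts as needed): b_5 = 4/5.

Final answer: 4/5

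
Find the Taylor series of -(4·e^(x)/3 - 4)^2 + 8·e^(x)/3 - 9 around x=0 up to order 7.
-241·x^7/5670 - 113·x^6/810 - 49·x^5/135 - 17·x^4/27 - 4·x^3/27 + 28·x^2/9 + 88·x/9 - 121/9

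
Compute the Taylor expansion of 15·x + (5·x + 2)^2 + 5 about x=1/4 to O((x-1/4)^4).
309/16 + 95·(x - 1/4)/2 + 25·(x - 1/4)^2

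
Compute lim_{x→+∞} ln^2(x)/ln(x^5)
This is an ∞/∞ indeterminate form as x → +∞.
Write ln(x^5) = 5·ln(x), reducing the quotient to ln(x)/5 → ∞.
Limit = ∞.

Final answer: ∞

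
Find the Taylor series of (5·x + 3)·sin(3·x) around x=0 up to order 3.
-27·x^3/2 + 15·x^2 + 9·x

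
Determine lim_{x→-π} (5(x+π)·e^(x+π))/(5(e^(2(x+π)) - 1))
Both numerator and denominator → 0 as x → -π; this is a 0/0 indeterminate form.
Expand each to leading order near x = -π: numerator ~ 5·(x + π), denominator ~ 10·(x + π).
The limit of the ratio is 1/2.

Final answer: 1/2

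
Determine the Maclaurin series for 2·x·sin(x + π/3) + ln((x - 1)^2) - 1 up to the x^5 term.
x^5·(-2/5 + √(3)/24) - 2·x^4/3 + x^3·(-√(3)/2 - 2/3) + x·(-2 + √(3)) - 1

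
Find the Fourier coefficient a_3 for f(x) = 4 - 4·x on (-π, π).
a_3 = (1/π) ∫_{-π}^{π} f(x)·cos(3x) dx.
Evaluate the integral (use parity and integration by parts as needed): a_3 = 0.

Final answer: 0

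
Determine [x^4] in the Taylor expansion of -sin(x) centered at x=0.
Expand to order 4: -sin(x) = x^3/6 - x + O(x^5).
The coefficient of x^4 is 0.

Final answer: 0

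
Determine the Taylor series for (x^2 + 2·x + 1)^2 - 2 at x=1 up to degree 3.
14 + 32·(x - 1) + 24·(x - 1)^2 + 8·(x - 1)^3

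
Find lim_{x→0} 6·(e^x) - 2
Direct substitution at x = 0 gives 4.

Final answer: 4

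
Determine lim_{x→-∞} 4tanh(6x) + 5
Evaluate the dominant behaviour as x → -∞; each term tends to a finite value or vanishes.
Limit = 1.

Final answer: 1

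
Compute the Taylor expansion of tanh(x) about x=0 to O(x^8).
-17·x^7/315 + 2·x^5/15 - x^3/3 + x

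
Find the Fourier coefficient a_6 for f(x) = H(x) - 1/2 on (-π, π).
a_6 = (1/π) ∫_{-π}^{π} f(x)·cos(6x) dx.
Evaluate the integral (use parity and integration by parts as needed): a_6 = 0.

Final answer: 0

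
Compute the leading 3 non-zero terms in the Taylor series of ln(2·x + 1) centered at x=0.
8·x^3/3 - 2·x^2 + 2·x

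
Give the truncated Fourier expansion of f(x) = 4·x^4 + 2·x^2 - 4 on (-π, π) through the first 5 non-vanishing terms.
(184 - 32·π^2)·cos(x) + (-10 + 8·π^2)·cos(2·x) + (40/27 - 32·π^2/9)·cos(3·x) + (-1/4 + 2·π^2)·cos(4·x) - 4 + 2·π^2/3 + 4·π^4/5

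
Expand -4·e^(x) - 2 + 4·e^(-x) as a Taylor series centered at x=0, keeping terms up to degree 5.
-x^5/15 - 4·x^3/3 - 8·x - 2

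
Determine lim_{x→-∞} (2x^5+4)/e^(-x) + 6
The quotient is an ∞/∞ indeterminate form as x → -∞.
Compare growth rates of the dominant terms (exponentials ≫ polynomials ≫ logarithms), or apply L'Hôpital's rule; the quotient → 0.
Adding the constant: 0 + 6 = 6. Limit = 6.

Final answer: 6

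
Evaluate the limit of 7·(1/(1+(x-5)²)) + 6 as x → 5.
Direct substitution at x = 5 gives 13.

Final answer: 13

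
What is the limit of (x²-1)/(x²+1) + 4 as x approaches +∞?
Evaluate the dominant behaviour as x → +∞; each term tends to a finite value or vanishes.
Limit = 5.

Final answer: 5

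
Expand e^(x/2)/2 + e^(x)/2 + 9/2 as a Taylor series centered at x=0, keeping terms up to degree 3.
3·x^3/32 + 5·x^2/16 + 3·x/4 + 11/2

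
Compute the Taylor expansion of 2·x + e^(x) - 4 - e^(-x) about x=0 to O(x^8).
x^7/2520 + x^5/60 + x^3/3 + 4·x - 4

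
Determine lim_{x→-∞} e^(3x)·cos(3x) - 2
Evaluate the dominant behaviour as x → -∞; each term tends to a finite value or vanishes.
Limit = -2.

Final answer: -2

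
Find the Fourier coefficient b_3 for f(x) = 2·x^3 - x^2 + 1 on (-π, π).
b_3 = (1/π) ∫_{-π}^{π} f(x)·sin(3x) dx.
Evaluate the integral (use parity and integration by parts as needed): b_3 = -8/9 + 4·π^2/3.

Final answer: -8/9 + 4·π^2/3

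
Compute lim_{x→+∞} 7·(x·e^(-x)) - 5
Evaluate the dominant behaviour as x → +∞; each term tends to a finite value or vanishes.
Limit = -5.

Final answer: -5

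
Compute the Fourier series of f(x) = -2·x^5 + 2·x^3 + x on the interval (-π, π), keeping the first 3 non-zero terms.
(-502 - 4·π^4 + 84·π^2)·sin(x) + (-12·π^2 + 17 + 2·π^4)·sin(2·x) + (-4·π^4/3 - 178/81 + 116·π^2/27)·sin(3·x)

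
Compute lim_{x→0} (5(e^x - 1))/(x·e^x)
Both numerator and denominator → 0 as x → 0; this is a 0/0 indeterminate form.
Expand each to leading order near x = 0: numerator ~ 5·x, denominator ~ x.
The limit of the ratio is 5.

Final answer: 5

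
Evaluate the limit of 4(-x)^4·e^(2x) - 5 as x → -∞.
The product is a 0·∞ indeterminate form at x → -∞.
Rewrite the product as 4(-x)^4 / e^(-2x) (an ∞/∞ form) and apply L'Hôpital, or use the standard hierarchy e^(2|x|) ≫ |(-x)^4| as x → -∞.
The indeterminate product → 0, so the limit = -5.

Final answer: -5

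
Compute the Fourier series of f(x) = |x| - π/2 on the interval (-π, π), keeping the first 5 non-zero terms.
-4·cos(x)/π - 4·cos(3·x)/(9·π) - 4·cos(5·x)/(25·π) - 4·cos(7·x)/(49·π) - 4·cos(9·x)/(81·π)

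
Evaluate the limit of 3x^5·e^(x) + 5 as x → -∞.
The product is a 0·∞ indeterminate form at x → -∞.
Rewrite the product as 3x^5 / e^(-x) (an ∞/∞ form) and apply L'Hôpital, or use the standard hierarchy e^(|x|) ≫ |x^5| as x → -∞.
The indeterminate product → 0, so the limit = 5.

Final answer: 5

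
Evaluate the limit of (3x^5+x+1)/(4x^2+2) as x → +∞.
This is an ∞/∞ indeterminate form as x → +∞.
Divide numerator and denominator by x^5 and let the lower-order terms vanish; the numerator's degree 5 exceeds the denominator's degree 2, so the quotient diverges.
Limit = ∞.

Final answer: ∞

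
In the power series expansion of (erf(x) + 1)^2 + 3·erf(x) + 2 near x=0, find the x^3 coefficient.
Expand to order 3: (erf(x) + 1)^2 + 3·erf(x) + 2 = -10·x^3/(3·√(π)) + 4·x^2/π + 10·x/√(π) + 3 + O(x^4).
The coefficient of x^3 is -10/(3·√(π)).

Final answer: -10/(3·√(π))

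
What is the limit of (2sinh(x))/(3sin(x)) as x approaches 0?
Both numerator and denominator → 0 as x → 0; this is a 0/0 indeterminate form.
Expand each to leading order near x = 0: numerator ~ 2·x, denominator ~ 3·x.
The limit of the ratio is 2/3.

Final answer: 2/3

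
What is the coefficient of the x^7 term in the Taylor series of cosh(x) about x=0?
Expand to order 7: cosh(x) = x^6/720 + x^4/24 + x^2/2 + 1 + O(x^8).
The coefficient of x^7 is 0.

Final answer: 0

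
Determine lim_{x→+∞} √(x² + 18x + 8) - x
This is an ∞ − ∞ indeterminate form.
Multiply and divide by the conjugate √(x²+18x + 8) + x; the x² terms cancel, leaving (18x + 8)/(√(x²+18x + 8)+x) → 18/2 = 9.
Limit = 9.

Final answer: 9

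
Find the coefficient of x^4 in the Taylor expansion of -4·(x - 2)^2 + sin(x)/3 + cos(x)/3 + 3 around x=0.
Expand to order 4: -4·(x - 2)^2 + sin(x)/3 + cos(x)/3 + 3 = x^4/72 - x^3/18 - 25·x^2/6 + 49·x/3 - 38/3 + O(x^5).
The coefficient of x^4 is 1/72.

Final answer: 1/72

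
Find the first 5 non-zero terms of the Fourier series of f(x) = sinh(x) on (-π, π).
sin(x)·sinh(π)/π - 4·sin(2·x)·sinh(π)/(5·π) + 3·sin(3·x)·sinh(π)/(5·π) - 8·sin(4·x)·sinh(π)/(17·π) + 5·sin(5·x)·sinh(π)/(13·π)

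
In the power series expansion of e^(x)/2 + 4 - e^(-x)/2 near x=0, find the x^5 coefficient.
Expand to order 5: e^(x)/2 + 4 - e^(-x)/2 = x^5/120 + x^3/6 + x + 4 + O(x^6).
The coefficient of x^5 is 1/120.

Final answer: 1/120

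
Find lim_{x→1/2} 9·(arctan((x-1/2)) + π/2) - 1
Direct substitution at x = 1/2 gives -1 + 9·π/2.

Final answer: -1 + 9·π/2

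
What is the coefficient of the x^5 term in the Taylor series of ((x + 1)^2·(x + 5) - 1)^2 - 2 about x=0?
Expand to order 5: ((x + 1)^2·(x + 5) - 1)^2 - 2 = 14·x^5 + 71·x^4 + 162·x^3 + 177·x^2 + 88·x + 14 + O(x^6).
The coefficient of x^5 is 14.

Final answer: 14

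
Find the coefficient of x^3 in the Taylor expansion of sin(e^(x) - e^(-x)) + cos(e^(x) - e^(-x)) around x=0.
-1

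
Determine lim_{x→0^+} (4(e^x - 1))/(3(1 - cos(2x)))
Both numerator and denominator → 0 as x → 0^+; this is a 0/0 indeterminate form.
Expand each to leading order near x = 0: numerator ~ 4·x, denominator ~ 6·x^2.
The limit of the ratio is ∞.

Final answer: ∞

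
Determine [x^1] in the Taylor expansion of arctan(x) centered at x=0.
Expand to order 1: arctan(x) = x + O(x^2).
The coefficient of x^1 is 1.

Final answer: 1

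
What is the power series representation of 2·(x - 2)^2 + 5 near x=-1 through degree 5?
23 - 12·(x + 1) + 2·(x + 1)^2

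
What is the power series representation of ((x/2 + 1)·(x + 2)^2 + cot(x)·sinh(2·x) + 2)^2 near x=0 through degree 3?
52·x^3 + 284·x^2/3 + 96·x + 64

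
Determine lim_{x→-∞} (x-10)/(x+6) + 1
Evaluate the dominant behaviour as x → -∞; each term tends to a finite value or vanishes.
Limit = 2.

Final answer: 2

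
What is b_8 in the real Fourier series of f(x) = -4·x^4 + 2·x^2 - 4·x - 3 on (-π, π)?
b_8 = (1/π) ∫_{-π}^{π} f(x)·sin(8x) dx.
Evaluate the integral (use parity and integration by parts as needed): b_8 = 1.

Final answer: 1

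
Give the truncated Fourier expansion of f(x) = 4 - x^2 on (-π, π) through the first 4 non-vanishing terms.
4·cos(x) - cos(2·x) + 4·cos(3·x)/9 - π^2/3 + 4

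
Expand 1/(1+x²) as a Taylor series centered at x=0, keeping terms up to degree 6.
-x^6 + x^4 - x^2 + 1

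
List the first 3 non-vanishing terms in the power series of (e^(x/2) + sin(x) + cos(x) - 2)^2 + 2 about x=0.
-9·x^3/8 + 9·x^2/4 + 2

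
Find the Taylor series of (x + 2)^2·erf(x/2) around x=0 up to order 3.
2·x^3/(3·√(π)) + 4·x^2/√(π) + 4·x/√(π)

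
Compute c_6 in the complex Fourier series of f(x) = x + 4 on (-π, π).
Compute the real Fourier coefficients first: a_6 = 0, b_6 = -1/3.
Then c_6 = (a_6 − i·b_6)/2 = i/6.

Final answer: i/6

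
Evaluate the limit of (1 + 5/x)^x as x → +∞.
As x → +∞: this is the defining limit (1 + 5/x)^x → e^5.
Limit = e^(5).

Final answer: e^(5)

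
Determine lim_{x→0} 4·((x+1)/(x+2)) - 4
Direct substitution at x = 0 gives -2.

Final answer: -2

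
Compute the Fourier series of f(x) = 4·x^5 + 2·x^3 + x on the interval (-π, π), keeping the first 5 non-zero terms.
(-156·π^2 + 8·π^4 + 938)·sin(x) + (-4·π^4 - 28 + 18·π^2)·sin(2·x) + (-124·π^2/27 + 302/81 + 8·π^4/3)·sin(3·x) + (-2·π^4 - 17/16 + 3·π^2/2)·sin(4·x) + (-12·π^2/25 + 322/625 + 8·π^4/5)·sin(5·x)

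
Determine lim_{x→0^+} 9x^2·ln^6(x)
This is a 0·∞ indeterminate form at x → 0⁺.
Rewrite the product as 9·ln^6(x) / x^(-2) and apply L'Hôpital, or use the standard hierarchy x^(-2) ≫ |ln x|^6 as x → 0⁺.
The indeterminate product → 0, so the limit = 0.

Final answer: 0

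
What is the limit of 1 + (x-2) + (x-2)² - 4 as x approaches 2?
Direct substitution at x = 2 gives -3.

Final answer: -3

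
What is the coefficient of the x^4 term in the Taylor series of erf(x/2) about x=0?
Expand to order 4: erf(x/2) = -x^3/(12·√(π)) + x/√(π) + O(x^5).
The coefficient of x^4 is 0.

Final answer: 0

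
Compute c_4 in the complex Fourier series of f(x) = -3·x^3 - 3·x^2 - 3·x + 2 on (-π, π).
Compute the real Fourier coefficients first: a_4 = -3/4, b_4 = 15/16 + 3·π^2/2.
Then c_4 = (a_4 − i·b_4)/2 = -3/8 - 3·i·π^2/4 - 15·i/32.

Final answer: -3/8 - 3·i·π^2/4 - 15·i/32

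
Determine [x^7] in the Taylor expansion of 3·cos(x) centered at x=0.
Expand to order 7: 3·cos(x) = -x^6/240 + x^4/8 - 3·x^2/2 + 3 + O(x^8).
The coefficient of x^7 is 0.

Final answer: 0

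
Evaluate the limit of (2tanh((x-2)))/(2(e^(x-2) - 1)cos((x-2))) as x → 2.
Both numerator and denominator → 0 as x → 2; this is a 0/0 indeterminate form.
Expand each to leading order near x = 2: numerator ~ 2·(x - 2), denominator ~ 2·(x - 2).
The limit of the ratio is 1.

Final answer: 1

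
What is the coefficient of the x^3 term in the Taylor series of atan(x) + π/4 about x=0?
Expand to order 3: atan(x) + π/4 = -x^3/3 + x + π/4 + O(x^4).
The coefficient of x^3 is -1/3.

Final answer: -1/3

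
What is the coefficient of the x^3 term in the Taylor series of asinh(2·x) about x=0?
Expand to order 3: asinh(2·x) = -4·x^3/3 + 2·x + O(x^4).
The coefficient of x^3 is -4/3.

Final answer: -4/3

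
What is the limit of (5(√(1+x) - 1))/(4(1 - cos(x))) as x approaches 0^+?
Both numerator and denominator → 0 as x → 0^+; this is a 0/0 indeterminate form.
Expand each to leading order near x = 0: numerator ~ 5·x/2, denominator ~ 2·x^2.
The limit of the ratio is ∞.

Final answer: ∞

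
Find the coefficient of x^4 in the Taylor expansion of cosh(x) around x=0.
Expand to order 4: cosh(x) = x^4/24 + x^2/2 + 1 + O(x^5).
The coefficient of x^4 is 1/24.

Final answer: 1/24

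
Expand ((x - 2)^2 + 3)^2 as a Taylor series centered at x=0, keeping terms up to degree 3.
-8·x^3 + 30·x^2 - 56·x + 49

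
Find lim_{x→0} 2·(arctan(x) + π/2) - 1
Direct substitution at x = 0 gives -1 + π.

Final answer: -1 + π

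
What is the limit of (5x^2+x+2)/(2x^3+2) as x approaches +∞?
This is an ∞/∞ indeterminate form as x → +∞.
Divide numerator and denominator by x^3 and let the lower-order terms vanish; the numerator's degree 2 is below the denominator's degree 3, so the quotient → 0.
Limit = 0.

Final answer: 0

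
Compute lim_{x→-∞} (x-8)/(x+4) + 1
Evaluate the dominant behaviour as x → -∞; each term tends to a finite value or vanishes.
Limit = 2.

Final answer: 2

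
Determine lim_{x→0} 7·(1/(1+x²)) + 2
Direct substitution at x = 0 gives 9.

Final answer: 9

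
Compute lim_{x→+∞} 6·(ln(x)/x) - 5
Evaluate the dominant behaviour as x → +∞; each term tends to a finite value or vanishes.
Limit = -5.

Final answer: -5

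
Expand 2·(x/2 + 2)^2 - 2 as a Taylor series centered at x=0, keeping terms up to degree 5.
x^2/2 + 4·x + 6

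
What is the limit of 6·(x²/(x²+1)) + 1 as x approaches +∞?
Evaluate the dominant behaviour as x → +∞; each term tends to a finite value or vanishes.
Limit = 7.

Final answer: 7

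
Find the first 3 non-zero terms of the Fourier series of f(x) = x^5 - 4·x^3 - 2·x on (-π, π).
(-48·π^2 + 2·π^4 + 284)·sin(x) + (-π^4 - 23/2 + 9·π^2)·sin(2·x) + (-112·π^2/27 + 116/81 + 2·π^4/3)·sin(3·x)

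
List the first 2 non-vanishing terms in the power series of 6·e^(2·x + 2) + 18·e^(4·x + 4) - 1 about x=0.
x·(12·e^(2) + 72·e^(4)) - 1 + 6·e^(2) + 18·e^(4)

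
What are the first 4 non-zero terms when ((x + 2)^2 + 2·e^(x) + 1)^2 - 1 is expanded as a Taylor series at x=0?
86·x^3/3 + 64·x^2 + 84·x + 48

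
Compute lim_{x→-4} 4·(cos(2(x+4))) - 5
Direct substitution at x = -4 gives -1.

Final answer: -1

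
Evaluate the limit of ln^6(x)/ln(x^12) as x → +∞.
This is an ∞/∞ indeterminate form as x → +∞.
Write ln(x^12) = 12·ln(x), reducing the quotient to ln^5(x)/12 → ∞.
Limit = ∞.

Final answer: ∞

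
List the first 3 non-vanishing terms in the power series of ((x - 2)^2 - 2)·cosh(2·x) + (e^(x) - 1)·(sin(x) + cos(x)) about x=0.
13·x^2/2 - 3·x + 2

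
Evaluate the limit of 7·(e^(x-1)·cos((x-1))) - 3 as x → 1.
Direct substitution at x = 1 gives 4.

Final answer: 4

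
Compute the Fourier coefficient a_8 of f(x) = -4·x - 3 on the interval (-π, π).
a_8 = (1/π) ∫_{-π}^{π} f(x)·cos(8x) dx.
Evaluate the integral (use parity and integration by parts as needed): a_8 = 0.

Final answer: 0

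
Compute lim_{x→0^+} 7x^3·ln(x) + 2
The product is a 0·∞ indeterminate form at x → 0⁺.
Rewrite the product as 7·ln(x) / x^(-3) and apply L'Hôpital, or use the standard hierarchy x^(-3) ≫ |ln x| as x → 0⁺.
The indeterminate product → 0, so the limit = 2.

Final answer: 2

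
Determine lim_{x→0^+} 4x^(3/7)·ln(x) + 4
The product is a 0·∞ indeterminate form at x → 0⁺.
Rewrite the product as 4·ln(x) / x^(-3/7) and apply L'Hôpital, or use the standard hierarchy x^(-3/7) ≫ |ln x| as x → 0⁺.
The indeterminate product → 0, so the limit = 4.

Final answer: 4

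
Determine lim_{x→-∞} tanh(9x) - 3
Evaluate the dominant behaviour as x → -∞; each term tends to a finite value or vanishes.
Limit = -4.

Final answer: -4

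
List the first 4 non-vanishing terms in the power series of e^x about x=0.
x^3/6 + x^2/2 + x + 1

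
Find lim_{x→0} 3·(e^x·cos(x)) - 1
Direct substitution at x = 0 gives 2.

Final answer: 2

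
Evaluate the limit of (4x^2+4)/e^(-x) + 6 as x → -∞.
The quotient is an ∞/∞ indeterminate form as x → -∞.
Compare growth rates of the dominant terms (exponentials ≫ polynomials ≫ logarithms), or apply L'Hôpital's rule; the quotient → 0.
Adding the constant: 0 + 6 = 6. Limit = 6.

Final answer: 6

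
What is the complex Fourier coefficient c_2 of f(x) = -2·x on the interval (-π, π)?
Compute the real Fourier coefficients first: a_2 = 0, b_2 = 2.
Then c_2 = (a_2 − i·b_2)/2 = -i.

Final answer: -i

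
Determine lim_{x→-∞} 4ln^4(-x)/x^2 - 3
The quotient is an ∞/∞ indeterminate form as x → -∞.
Compare growth rates of the dominant terms (exponentials ≫ polynomials ≫ logarithms), or apply L'Hôpital's rule; the quotient → 0.
Adding the constant: 0 - 3 = -3. Limit = -3.

Final answer: -3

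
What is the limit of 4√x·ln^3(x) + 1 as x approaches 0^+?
The product is a 0·∞ indeterminate form at x → 0⁺.
Rewrite the product as 4·ln^3(x) / x^(-1/2) and apply L'Hôpital, or use the standard hierarchy x^(-1/2) ≫ |ln x|^3 as x → 0⁺.
The indeterminate product → 0, so the limit = 1.

Final answer: 1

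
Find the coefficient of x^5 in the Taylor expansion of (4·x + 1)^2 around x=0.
Expand to order 5: (4·x + 1)^2 = 16·x^2 + 8·x + 1 + O(x^6).
The coefficient of x^5 is 0.

Final answer: 0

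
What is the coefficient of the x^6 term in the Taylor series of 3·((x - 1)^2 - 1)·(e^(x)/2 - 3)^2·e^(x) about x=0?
Expand to order 6: 3·((x - 1)^2 - 1)·(e^(x)/2 - 3)^2·e^(x) = -33·x^6/32 + 9·x^5/16 + 57·x^4/8 + 27·x^3/2 - 15·x^2/4 - 75·x/2 + O(x^7).
The coefficient of x^6 is -33/32.

Final answer: -33/32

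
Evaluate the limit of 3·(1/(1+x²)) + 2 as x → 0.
Direct substitution at x = 0 gives 5.

Final answer: 5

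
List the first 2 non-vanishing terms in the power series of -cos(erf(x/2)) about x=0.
x^2/(2·π) - 1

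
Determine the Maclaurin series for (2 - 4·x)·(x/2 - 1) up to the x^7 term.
-2·x^2 + 5·x - 2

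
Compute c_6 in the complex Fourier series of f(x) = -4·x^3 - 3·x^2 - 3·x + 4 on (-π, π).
Compute the real Fourier coefficients first: a_6 = -1/3, b_6 = 7/9 + 4·π^2/3.
Then c_6 = (a_6 − i·b_6)/2 = -1/6 - 2·i·π^2/3 - 7·i/18.

Final answer: -1/6 - 2·i·π^2/3 - 7·i/18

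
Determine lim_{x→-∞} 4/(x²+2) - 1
Evaluate the dominant behaviour as x → -∞; each term tends to a finite value or vanishes.
Limit = -1.

Final answer: -1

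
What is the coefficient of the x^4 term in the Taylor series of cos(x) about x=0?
Expand to order 4: cos(x) = x^4/24 - x^2/2 + 1 + O(x^5).
The coefficient of x^4 is 1/24.

Final answer: 1/24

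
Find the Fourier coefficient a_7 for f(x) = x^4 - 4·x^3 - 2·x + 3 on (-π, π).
a_7 = (1/π) ∫_{-π}^{π} f(x)·cos(7x) dx.
Evaluate the integral (use parity and integration by parts as needed): a_7 = 48/2401 - 8·π^2/49.

Final answer: 48/2401 - 8·π^2/49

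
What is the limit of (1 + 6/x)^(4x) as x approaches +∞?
As x → +∞: write (1 + 6/x)^(4x) = ((1 + 6/x)^x)^4 → (e^6)^4 = e^24.
Limit = e^(24).

Final answer: e^(24)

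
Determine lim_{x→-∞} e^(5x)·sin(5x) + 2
Evaluate the dominant behaviour as x → -∞; each term tends to a finite value or vanishes.
Limit = 2.

Final answer: 2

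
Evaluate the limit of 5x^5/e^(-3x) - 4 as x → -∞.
The quotient is an ∞/∞ indeterminate form as x → -∞.
Compare growth rates of the dominant terms (exponentials ≫ polynomials ≫ logarithms), or apply L'Hôpital's rule; the quotient → 0.
Adding the constant: 0 - 4 = -4. Limit = -4.

Final answer: -4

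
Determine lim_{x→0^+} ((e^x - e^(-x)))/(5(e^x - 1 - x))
Both numerator and denominator → 0 as x → 0^+; this is a 0/0 indeterminate form.
Expand each to leading order near x = 0: numerator ~ 2·x, denominator ~ 5·x^2/2.
The limit of the ratio is ∞.

Final answer: ∞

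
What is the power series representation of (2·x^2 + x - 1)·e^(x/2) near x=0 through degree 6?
251·x^6/46080 + 169·x^5/3840 + 103·x^4/384 + 53·x^3/48 + 19·x^2/8 + x/2 - 1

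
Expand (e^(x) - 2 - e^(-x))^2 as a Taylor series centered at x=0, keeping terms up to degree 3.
-4·x^3/3 + 4·x^2 - 8·x + 4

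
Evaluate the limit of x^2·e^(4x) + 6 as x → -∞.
The product is a 0·∞ indeterminate form at x → -∞.
Rewrite the product as x^2 / e^(-4x) (an ∞/∞ form) and apply L'Hôpital, or use the standard hierarchy e^(4|x|) ≫ |x^2| as x → -∞.
The indeterminate product → 0, so the limit = 6.

Final answer: 6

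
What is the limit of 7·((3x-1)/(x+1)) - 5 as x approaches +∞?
Evaluate the dominant behaviour as x → +∞; each term tends to a finite value or vanishes.
Limit = 16.

Final answer: 16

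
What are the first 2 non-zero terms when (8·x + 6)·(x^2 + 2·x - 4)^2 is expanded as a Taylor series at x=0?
32·x + 96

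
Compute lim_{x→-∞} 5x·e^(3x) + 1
The product is a 0·∞ indeterminate form at x → -∞.
Rewrite the product as 5x / e^(-3x) (an ∞/∞ form) and apply L'Hôpital, or use the standard hierarchy e^(3|x|) ≫ |x| as x → -∞.
The indeterminate product → 0, so the limit = 1.

Final answer: 1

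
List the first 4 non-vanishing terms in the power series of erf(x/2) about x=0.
-x^7/(2688·√(π)) + x^5/(160·√(π)) - x^3/(12·√(π)) + x/√(π)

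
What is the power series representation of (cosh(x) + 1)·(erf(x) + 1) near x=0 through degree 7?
-17·x^7/(840·√(π)) + x^6/720 + 3·x^5/(20·√(π)) + x^4/24 - x^3/(3·√(π)) + x^2/2 + 4·x/√(π) + 2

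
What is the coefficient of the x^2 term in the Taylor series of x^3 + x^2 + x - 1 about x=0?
Expand to order 2: x^3 + x^2 + x - 1 = x^2 + x - 1 + O(x^3).
The coefficient of x^2 is 1.

Final answer: 1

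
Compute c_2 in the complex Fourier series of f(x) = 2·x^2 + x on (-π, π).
Compute the real Fourier coefficients first: a_2 = 2, b_2 = -1.
Then c_2 = (a_2 − i·b_2)/2 = 1 + i/2.

Final answer: 1 + i/2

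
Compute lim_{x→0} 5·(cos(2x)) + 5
Direct substitution at x = 0 gives 10.

Final answer: 10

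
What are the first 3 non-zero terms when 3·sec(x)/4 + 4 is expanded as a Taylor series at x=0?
5·x^4/32 + 3·x^2/8 + 19/4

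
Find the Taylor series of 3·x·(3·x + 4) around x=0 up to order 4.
9·x^2 + 12·x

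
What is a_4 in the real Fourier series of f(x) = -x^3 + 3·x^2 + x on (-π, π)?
a_4 = (1/π) ∫_{-π}^{π} f(x)·cos(4x) dx.
Evaluate the integral (use parity and integration by parts as needed): a_4 = 3/4.

Final answer: 3/4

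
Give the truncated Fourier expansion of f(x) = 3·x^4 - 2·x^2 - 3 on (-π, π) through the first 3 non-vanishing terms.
(152 - 24·π^2)·cos(x) + (-11 + 6·π^2)·cos(2·x) - 2·π^2/3 - 3 + 3·π^4/5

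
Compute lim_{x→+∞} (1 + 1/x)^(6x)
As x → +∞: write (1 + 1/x)^(6x) = ((1 + 1/x)^x)^6 → (e^1)^6 = e^6.
Limit = e^(6).

Final answer: e^(6)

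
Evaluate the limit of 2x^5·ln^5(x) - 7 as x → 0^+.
The product is a 0·∞ indeterminate form at x → 0⁺.
Rewrite the product as 2·ln^5(x) / x^(-5) and apply L'Hôpital, or use the standard hierarchy x^(-5) ≫ |ln x|^5 as x → 0⁺.
The indeterminate product → 0, so the limit = -7.

Final answer: -7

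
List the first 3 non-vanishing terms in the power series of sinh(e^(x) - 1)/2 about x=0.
x^3/6 + x^2/4 + x/2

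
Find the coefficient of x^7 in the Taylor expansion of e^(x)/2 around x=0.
Expand to order 7: e^(x)/2 = x^7/10080 + x^6/1440 + x^5/240 + x^4/48 + x^3/12 + x^2/4 + x/2 + 1/2 + O(x^8).
The coefficient of x^7 is 1/10080.

Final answer: 1/10080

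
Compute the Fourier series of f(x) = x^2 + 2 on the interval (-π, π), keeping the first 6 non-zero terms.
-4·cos(x) + cos(2·x) - 4·cos(3·x)/9 + cos(4·x)/4 - 4·cos(5·x)/25 + 2 + π^2/3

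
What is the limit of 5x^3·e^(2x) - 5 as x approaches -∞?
The product is a 0·∞ indeterminate form at x → -∞.
Rewrite the product as 5x^3 / e^(-2x) (an ∞/∞ form) and apply L'Hôpital, or use the standard hierarchy e^(2|x|) ≫ |x^3| as x → -∞.
The indeterminate product → 0, so the limit = -5.

Final answer: -5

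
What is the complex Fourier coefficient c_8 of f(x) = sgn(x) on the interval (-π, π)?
Compute the real Fourier coefficients first: a_8 = 0, b_8 = 0.
Then c_8 = (a_8 − i·b_8)/2 = 0.

Final answer: 0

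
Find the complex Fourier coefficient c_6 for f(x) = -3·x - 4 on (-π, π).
Compute the real Fourier coefficients first: a_6 = 0, b_6 = 1.
Then c_6 = (a_6 − i·b_6)/2 = -i/2.

Final answer: -i/2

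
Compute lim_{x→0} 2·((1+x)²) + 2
Direct substitution at x = 0 gives 4.

Final answer: 4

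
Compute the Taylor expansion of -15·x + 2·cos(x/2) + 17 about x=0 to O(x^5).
x^4/192 - x^2/4 - 15·x + 19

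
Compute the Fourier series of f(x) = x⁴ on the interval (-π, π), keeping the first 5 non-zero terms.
(48 - 8·π^2)·cos(x) + (-3 + 2·π^2)·cos(2·x) + (16/27 - 8·π^2/9)·cos(3·x) + (-3/16 + π^2/2)·cos(4·x) + π^4/5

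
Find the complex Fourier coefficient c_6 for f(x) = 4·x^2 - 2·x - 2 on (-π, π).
Compute the real Fourier coefficients first: a_6 = 4/9, b_6 = 2/3.
Then c_6 = (a_6 − i·b_6)/2 = 2/9 - i/3.

Final answer: 2/9 - i/3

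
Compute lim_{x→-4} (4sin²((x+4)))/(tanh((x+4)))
Both numerator and denominator → 0 as x → -4; this is a 0/0 indeterminate form.
Expand each to leading order near x = -4: numerator ~ 4·(x + 4)^2, denominator ~ (x + 4).
The limit of the ratio is 0.

Final answer: 0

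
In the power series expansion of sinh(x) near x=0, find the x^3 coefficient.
Expand to order 3: sinh(x) = x^3/6 + x + O(x^4).
The coefficient of x^3 is 1/6.

Final answer: 1/6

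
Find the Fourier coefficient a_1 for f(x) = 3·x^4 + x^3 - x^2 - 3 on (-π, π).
a_1 = (1/π) ∫_{-π}^{π} f(x)·cos(1x) dx.
Evaluate the integral (use parity and integration by parts as needed): a_1 = 148 - 24·π^2.

Final answer: 148 - 24·π^2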